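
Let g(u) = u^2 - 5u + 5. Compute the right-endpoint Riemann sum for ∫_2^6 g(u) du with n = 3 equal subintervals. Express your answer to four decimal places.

Δu = (6 − 2)/3 = 4/3.
Right endpoints: 10/3, 14/3, 6.
g(10/3) = -5/9, g(14/3) = 31/9, g(6) = 11.
Sum = Δu · [g(10/3) + g(14/3) + g(6)].
Sum ≈ 18.5185.

18.5185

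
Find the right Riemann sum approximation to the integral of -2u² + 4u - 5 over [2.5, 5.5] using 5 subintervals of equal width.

-78.66

Δu = (5.5 − 2.5)/5 = 0.6.
Right endpoints: 3.1, 3.7, 4.3, 4.9, 5.5.
f(3.1) = -11.82, f(3.7) = -17.58, f(4.3) = -24.78, f(4.9) = -33.42, f(5.5) = -43.5.
Sum = Δu · [f(3.1) + f(3.7) + f(4.3) + f(4.9) + f(5.5)].
Sum = -78.66.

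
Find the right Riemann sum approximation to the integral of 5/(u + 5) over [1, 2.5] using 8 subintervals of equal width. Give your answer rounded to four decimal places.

Δu = (2.5 − 1)/8 = 0.1875.
Right endpoints: 1.1875, 1.375, 1.5625, 1.75, 1.9375, 2.125, 2.3125, 2.5.
f(1.1875) = 80/99, f(1.375) = 40/51, f(1.5625) = 16/21, f(1.75) = 20/27, f(1.9375) = 80/111, f(2.125) = 40/57, f(2.3125) = 80/117, f(2.5) = 2/3.
Sum = Δu · [f(1.1875) + f(1.375) + f(1.5625) + ...].
Sum ≈ 1.1002.

1.1002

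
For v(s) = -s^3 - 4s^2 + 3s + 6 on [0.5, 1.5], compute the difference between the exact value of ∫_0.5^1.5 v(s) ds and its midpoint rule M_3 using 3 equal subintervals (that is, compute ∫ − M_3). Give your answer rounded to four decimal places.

Exact integral: ∫_0.5^1.5 v(s) ds ≈ 3.416667.
M_3 ≈ 3.481481.
Error ≈ 3.416667 − 3.481481 ≈ -0.0648.

-0.0648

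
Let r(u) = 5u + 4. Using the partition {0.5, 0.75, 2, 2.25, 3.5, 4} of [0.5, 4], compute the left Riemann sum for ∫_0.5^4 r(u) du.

Subinterval widths: 0.25, 1.25, 0.25, 1.25, 0.5.
Left endpoints: 0.5, 0.75, 2, 2.25, 3.5.
r(0.5) = 6.5, r(0.75) = 7.75, r(2) = 14, r(2.25) = 15.25, r(3.5) = 21.5.
Sum = Σ Δu_i · r(u_i).
Sum = 44.625.

44.625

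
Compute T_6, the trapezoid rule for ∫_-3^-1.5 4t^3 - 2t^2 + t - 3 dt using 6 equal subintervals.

Δt = (-1.5 − (-3))/6 = 0.25.
f(-3) = -132, f(-2.75) = -104.0625, f(-2.5) = -80.5, f(-2.25) = -60.9375, f(-2) = -45, f(-1.75) = -32.3125, f(-1.5) = -22.5.
T_6 = (Δt/2)·[f(t_0) + 2f(t_1) + ... + 2f(t_{5}) + f(t_6)].
Sum = -100.015625.

-100.015625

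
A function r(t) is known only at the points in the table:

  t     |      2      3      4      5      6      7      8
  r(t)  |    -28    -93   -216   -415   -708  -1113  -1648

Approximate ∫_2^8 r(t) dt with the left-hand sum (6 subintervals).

-2573

Δt = 1.
Sum = 1·[(-28) + (-93) + (-216) + (-415) + (-708) + (-1113)] = -2573.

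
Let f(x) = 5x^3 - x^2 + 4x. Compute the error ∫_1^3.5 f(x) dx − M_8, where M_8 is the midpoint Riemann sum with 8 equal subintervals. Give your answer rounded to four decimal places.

Exact integral: ∫_1^3.5 f(x) dx ≈ 194.869792.
M_8 ≈ 194.203491.
Error ≈ 194.869792 − 194.203491 ≈ 0.6663.

0.6663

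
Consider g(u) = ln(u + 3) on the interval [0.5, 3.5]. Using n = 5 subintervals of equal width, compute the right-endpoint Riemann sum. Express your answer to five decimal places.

4.96381

Δu = (3.5 − 0.5)/5 = 0.6.
Right endpoints: 1.1, 1.7, 2.3, 2.9, 3.5.
g(1.1) ≈ 1.41099, g(1.7) ≈ 1.54756, g(2.3) ≈ 1.66771, g(2.9) ≈ 1.77495, g(3.5) ≈ 1.87180.
Sum = Δu · [g(1.1) + g(1.7) + g(2.3) + g(2.9) + g(3.5)].
Sum ≈ 4.96381.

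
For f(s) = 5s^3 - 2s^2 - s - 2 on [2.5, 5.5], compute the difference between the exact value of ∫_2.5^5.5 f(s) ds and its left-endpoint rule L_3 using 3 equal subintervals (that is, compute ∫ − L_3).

Exact integral: ∫_2.5^5.5 f(s) ds = 976.5.
L_3 = 654.125.
Error = 976.5 − 654.125 = 322.375.

322.375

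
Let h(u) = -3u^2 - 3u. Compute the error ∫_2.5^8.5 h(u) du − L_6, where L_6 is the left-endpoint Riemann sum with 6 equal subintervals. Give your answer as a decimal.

-105

Exact integral: ∫_2.5^8.5 h(u) du = -697.5.
L_6 = -592.5.
Error = -697.5 − (-592.5) = -105.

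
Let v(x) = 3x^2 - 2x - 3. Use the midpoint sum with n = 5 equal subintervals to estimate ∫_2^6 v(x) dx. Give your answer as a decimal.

Δx = (6 − 2)/5 = 0.8.
Midpoints: 2.4, 3.2, 4, 4.8, 5.6.
v(2.4) = 9.48, v(3.2) = 21.32, v(4) = 37, v(4.8) = 56.52, v(5.6) = 79.88.
Sum = Δx · [v(2.4) + v(3.2) + v(4) + v(4.8) + v(5.6)].
Sum = 163.36.

163.36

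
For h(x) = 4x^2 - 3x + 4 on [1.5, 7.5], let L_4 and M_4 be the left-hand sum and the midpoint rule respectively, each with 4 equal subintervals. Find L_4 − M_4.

-135

L_4 = 361.5.
M_4 = 496.5.
L_4 − M_4 = -135.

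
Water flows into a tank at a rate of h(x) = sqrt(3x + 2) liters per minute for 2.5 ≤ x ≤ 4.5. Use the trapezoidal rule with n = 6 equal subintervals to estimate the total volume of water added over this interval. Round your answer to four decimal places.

7.0529

Δx = (4.5 − 2.5)/6 = 1/3.
h(2.5) ≈ 3.0822, h(17/6) ≈ 3.2404, h(19/6) ≈ 3.3912, h(3.5) ≈ 3.5355, h(23/6) ≈ 3.6742, h(25/6) ≈ 3.8079, h(4.5) ≈ 3.9370.
T_6 = (Δx/2)·[h(x_0) + 2h(x_1) + ... + 2h(x_{5}) + h(x_6)].
Sum ≈ 7.0529.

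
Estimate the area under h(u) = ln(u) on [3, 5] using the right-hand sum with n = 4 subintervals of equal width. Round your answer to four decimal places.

Δu = (5 − 3)/4 = 0.5.
Right endpoints: 3.5, 4, 4.5, 5.
h(3.5) ≈ 1.2528, h(4) ≈ 1.3863, h(4.5) ≈ 1.5041, h(5) ≈ 1.6094.
Sum = Δu · [h(3.5) + h(4) + h(4.5) + h(5)].
Sum ≈ 2.8763.

2.8763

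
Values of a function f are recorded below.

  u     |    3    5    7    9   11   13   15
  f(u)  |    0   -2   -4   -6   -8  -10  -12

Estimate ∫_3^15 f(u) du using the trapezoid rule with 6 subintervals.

-72

Δu = 2.
T_6 = (2/2)·[0 + 2·(-2) + 2·(-4) + 2·(-6) + 2·(-8) + 2·(-10) + (-12)] = -72.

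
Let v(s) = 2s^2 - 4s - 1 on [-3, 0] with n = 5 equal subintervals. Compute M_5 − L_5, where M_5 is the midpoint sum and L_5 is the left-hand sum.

-9.54

M_5 = 32.82.
L_5 = 42.36.
M_5 − L_5 = -9.54.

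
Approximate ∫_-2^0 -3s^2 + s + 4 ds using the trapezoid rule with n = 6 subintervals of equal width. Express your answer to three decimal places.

Δs = (0 − (-2))/6 = 1/3.
f(-2) = -10, f(-5/3) = -6, f(-4/3) = -8/3, f(-1) = 0, f(-2/3) = 2, f(-1/3) = 10/3, f(0) = 4.
T_6 = (Δs/2)·[f(s_0) + 2f(s_1) + ... + 2f(s_{5}) + f(s_6)].
Sum ≈ -2.111.

-2.111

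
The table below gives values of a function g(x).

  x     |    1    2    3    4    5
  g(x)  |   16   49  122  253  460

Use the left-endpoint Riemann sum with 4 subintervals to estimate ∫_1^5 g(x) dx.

Δx = 1.
Sum = 1·[16 + 49 + 122 + 253] = 440.

440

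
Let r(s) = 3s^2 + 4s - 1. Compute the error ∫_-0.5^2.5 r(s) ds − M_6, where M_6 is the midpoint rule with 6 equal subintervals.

0.1875

Exact integral: ∫_-0.5^2.5 r(s) ds = 24.75.
M_6 = 24.5625.
Error = 24.75 − 24.5625 = 0.1875.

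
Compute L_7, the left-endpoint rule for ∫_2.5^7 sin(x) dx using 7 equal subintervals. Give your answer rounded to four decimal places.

-1.5199

Δx = (7 − 2.5)/7 = 9/14.
Left endpoints: 2.5, 22/7, 53/14, 31/7, 71/14, 40/7, 89/14.
f(2.5) ≈ 0.5985, f(22/7) ≈ -0.0013, f(53/14) ≈ -0.6005, f(31/7) ≈ -0.9600, f(71/14) ≈ -0.9362, f(40/7) ≈ -0.5387, f(89/14) ≈ 0.0739.
Sum = Δx · [f(2.5) + f(22/7) + f(53/14) + ...].
Sum ≈ -1.5199.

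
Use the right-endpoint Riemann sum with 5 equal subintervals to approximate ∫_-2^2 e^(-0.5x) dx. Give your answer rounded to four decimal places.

3.8232

Δx = (2 − (-2))/5 = 0.8.
Right endpoints: -1.2, -0.4, 0.4, 1.2, 2.
f(-1.2) ≈ 1.8221, f(-0.4) ≈ 1.2214, f(0.4) ≈ 0.8187, f(1.2) ≈ 0.5488, f(2) ≈ 0.3679.
Sum = Δx · [f(-1.2) + f(-0.4) + f(0.4) + f(1.2) + f(2)].
Sum ≈ 3.8232.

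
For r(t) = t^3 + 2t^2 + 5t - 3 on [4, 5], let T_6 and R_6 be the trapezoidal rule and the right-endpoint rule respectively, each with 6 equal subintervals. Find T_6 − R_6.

-7

T_6 ≈ 152.48843.
R_6 ≈ 159.48843.
T_6 − R_6 = -7.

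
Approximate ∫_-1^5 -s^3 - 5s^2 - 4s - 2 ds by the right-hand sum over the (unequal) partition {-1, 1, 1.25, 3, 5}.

-722.69140625

Subinterval widths: 2, 0.25, 1.75, 2.
Right endpoints: 1, 1.25, 3, 5.
f(1) = -12, f(1.25) = -16.765625, f(3) = -86, f(5) = -272.
Sum = Σ Δs_i · f(s_i).
Sum = -722.69140625.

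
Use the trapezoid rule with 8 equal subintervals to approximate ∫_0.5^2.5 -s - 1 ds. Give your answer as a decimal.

Δs = (2.5 − 0.5)/8 = 0.25.
f(0.5) = -1.5, f(0.75) = -1.75, f(1) = -2, f(1.25) = -2.25, f(1.5) = -2.5, f(1.75) = -2.75, f(2) = -3, f(2.25) = -3.25, f(2.5) = -3.5.
T_8 = (Δs/2)·[f(s_0) + 2f(s_1) + ... + 2f(s_{7}) + f(s_8)].
Sum = -5.

-5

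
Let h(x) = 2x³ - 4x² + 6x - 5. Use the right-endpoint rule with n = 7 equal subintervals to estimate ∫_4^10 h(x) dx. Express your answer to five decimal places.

4547.63265

Δx = (10 − 4)/7 = 6/7.
Right endpoints: 34/7, 40/7, 46/7, 52/7, 58/7, 64/7, 10.
h(34/7) = 54521/343, h(40/7) = 93245/343, h(46/7) = 147233/343, h(52/7) = 219077/343, h(58/7) = 311369/343, h(64/7) = 426701/343, h(10) = 1655.
Sum = Δx · [h(34/7) + h(40/7) + h(46/7) + ...].
Sum ≈ 4547.63265.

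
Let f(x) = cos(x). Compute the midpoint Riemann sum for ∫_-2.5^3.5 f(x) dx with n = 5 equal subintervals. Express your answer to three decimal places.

Δx = (3.5 − (-2.5))/5 = 1.2.
Midpoints: -1.9, -0.7, 0.5, 1.7, 2.9.
f(-1.9) ≈ -0.323, f(-0.7) ≈ 0.765, f(0.5) ≈ 0.878, f(1.7) ≈ -0.129, f(2.9) ≈ -0.971.
Sum = Δx · [f(-1.9) + f(-0.7) + f(0.5) + f(1.7) + f(2.9)].
Sum ≈ 0.263.

0.263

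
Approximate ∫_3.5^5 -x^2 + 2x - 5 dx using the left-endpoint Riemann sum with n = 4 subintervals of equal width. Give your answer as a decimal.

Δx = (5 − 3.5)/4 = 0.375.
Left endpoints: 3.5, 3.875, 4.25, 4.625.
f(3.5) = -10.25, f(3.875) = -12.265625, f(4.25) = -14.5625, f(4.625) = -17.140625.
Sum = Δx · [f(3.5) + f(3.875) + f(4.25) + f(4.625)].
Sum = -20.33203125.

-20.33203125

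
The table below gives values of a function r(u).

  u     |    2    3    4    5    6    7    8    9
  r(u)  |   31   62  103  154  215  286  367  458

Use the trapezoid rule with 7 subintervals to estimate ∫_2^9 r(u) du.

1431.5

Δu = 1.
T_7 = (1/2)·[31 + 2·62 + 2·103 + 2·154 + 2·215 + 2·286 + 2·367 + 458] = 1431.5.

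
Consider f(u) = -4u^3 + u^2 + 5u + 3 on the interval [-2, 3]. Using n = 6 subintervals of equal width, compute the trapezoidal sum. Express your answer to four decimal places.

-28.7269

Δu = (3 − (-2))/6 = 5/6.
f(-2) = 29, f(-7/6) = 527/108, f(-1/3) = 43/27, f(0.5) = 5.25, f(4/3) = 53/27, f(13/6) = -2393/108, f(3) = -81.
T_6 = (Δu/2)·[f(u_0) + 2f(u_1) + ... + 2f(u_{5}) + f(u_6)].
Sum ≈ -28.7269.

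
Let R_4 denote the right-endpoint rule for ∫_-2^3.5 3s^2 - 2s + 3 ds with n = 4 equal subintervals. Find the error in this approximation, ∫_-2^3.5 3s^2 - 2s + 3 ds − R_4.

Exact integral: ∫_-2^3.5 f(s) ds = 59.125.
R_4 = 73.77734375.
Error = 59.125 − 73.77734375 = -14.65234375.

-14.65234375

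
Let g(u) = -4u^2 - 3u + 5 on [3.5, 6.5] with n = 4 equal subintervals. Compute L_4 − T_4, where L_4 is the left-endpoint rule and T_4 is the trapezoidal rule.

L_4 = -291.75.
T_4 = -340.125.
L_4 − T_4 = 48.375.

48.375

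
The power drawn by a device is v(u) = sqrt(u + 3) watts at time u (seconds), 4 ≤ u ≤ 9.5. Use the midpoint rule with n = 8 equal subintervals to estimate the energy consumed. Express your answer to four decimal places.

17.1169

Δu = (9.5 − 4)/8 = 0.6875.
Midpoints: 4.34375, 5.03125, 5.71875, 6.40625, 7.09375, 7.78125, 8.46875, 9.15625.
v(4.34375) ≈ 2.7099, v(5.03125) ≈ 2.8339, v(5.71875) ≈ 2.9528, v(6.40625) ≈ 3.0670, v(7.09375) ≈ 3.1771, v(7.78125) ≈ 3.2835, v(8.46875) ≈ 3.3866, v(9.15625) ≈ 3.4866.
Sum = Δu · [v(4.34375) + v(5.03125) + v(5.71875) + ...].
Sum ≈ 17.1169.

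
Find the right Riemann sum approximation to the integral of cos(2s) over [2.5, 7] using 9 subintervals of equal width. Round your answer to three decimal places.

Δs = (7 − 2.5)/9 = 0.5.
Right endpoints: 3, 3.5, 4, 4.5, 5, 5.5, 6, 6.5, 7.
f(3) ≈ 0.960, f(3.5) ≈ 0.754, f(4) ≈ -0.146, f(4.5) ≈ -0.911, f(5) ≈ -0.839, f(5.5) ≈ 0.004, f(6) ≈ 0.844, f(6.5) ≈ 0.907, f(7) ≈ 0.137.
Sum = Δs · [f(3) + f(3.5) + f(4) + ...].
Sum ≈ 0.855.

0.855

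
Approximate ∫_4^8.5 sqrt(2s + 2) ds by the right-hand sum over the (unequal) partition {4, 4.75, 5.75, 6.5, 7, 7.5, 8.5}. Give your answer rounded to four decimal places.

Subinterval widths: 0.75, 1, 0.75, 0.5, 0.5, 1.
Right endpoints: 4.75, 5.75, 6.5, 7, 7.5, 8.5.
f(4.75) ≈ 3.3912, f(5.75) ≈ 3.6742, f(6.5) ≈ 3.8730, f(7) ≈ 4.0000, f(7.5) ≈ 4.1231, f(8.5) ≈ 4.3589.
Sum = Σ Δs_i · f(s_i).
Sum ≈ 17.5428.

17.5428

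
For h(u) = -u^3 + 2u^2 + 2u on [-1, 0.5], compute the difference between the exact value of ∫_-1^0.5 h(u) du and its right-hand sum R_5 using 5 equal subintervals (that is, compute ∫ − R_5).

-0.118125

Exact integral: ∫_-1^0.5 h(u) du = 0.234375.
R_5 = 0.3525.
Error = 0.234375 − 0.3525 = -0.118125.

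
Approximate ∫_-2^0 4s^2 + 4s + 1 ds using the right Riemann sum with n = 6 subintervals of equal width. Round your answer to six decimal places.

Δs = (0 − (-2))/6 = 1/3.
Right endpoints: -5/3, -4/3, -1, -2/3, -1/3, 0.
f(-5/3) = 49/9, f(-4/3) = 25/9, f(-1) = 1, f(-2/3) = 1/9, f(-1/3) = 1/9, f(0) = 1.
Sum = Δs · [f(-5/3) + f(-4/3) + f(-1) + ...].
Sum ≈ 3.481481.

3.481481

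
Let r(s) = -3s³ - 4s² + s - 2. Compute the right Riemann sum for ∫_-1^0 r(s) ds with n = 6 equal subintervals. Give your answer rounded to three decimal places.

Δs = (0 − (-1))/6 = 1/6.
Right endpoints: -5/6, -2/3, -0.5, -1/3, -1/6, 0.
r(-5/6) = -3.875, r(-2/3) = -32/9, r(-0.5) = -3.125, r(-1/3) = -8/3, r(-1/6) = -163/72, r(0) = -2.
Sum = Δs · [r(-5/6) + r(-2/3) + r(-0.5) + ...].
Sum ≈ -2.914.

-2.914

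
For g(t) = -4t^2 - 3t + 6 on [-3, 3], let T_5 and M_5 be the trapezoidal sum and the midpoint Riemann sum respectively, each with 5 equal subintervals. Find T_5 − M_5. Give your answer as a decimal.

T_5 = -41.76.
M_5 = -33.12.
T_5 − M_5 = -8.64.

-8.64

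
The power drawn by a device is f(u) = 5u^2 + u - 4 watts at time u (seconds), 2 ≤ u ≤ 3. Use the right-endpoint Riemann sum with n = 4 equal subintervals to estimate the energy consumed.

Δu = (3 − 2)/4 = 0.25.
Right endpoints: 2.25, 2.5, 2.75, 3.
f(2.25) = 23.5625, f(2.5) = 29.75, f(2.75) = 36.5625, f(3) = 44.
Sum = Δu · [f(2.25) + f(2.5) + f(2.75) + f(3)].
Sum = 33.46875.

33.46875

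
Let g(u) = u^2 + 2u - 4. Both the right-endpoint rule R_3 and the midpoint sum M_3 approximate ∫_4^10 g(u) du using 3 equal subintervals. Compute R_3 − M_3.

R_3 = 472.
M_3 = 370.
R_3 − M_3 = 102.

102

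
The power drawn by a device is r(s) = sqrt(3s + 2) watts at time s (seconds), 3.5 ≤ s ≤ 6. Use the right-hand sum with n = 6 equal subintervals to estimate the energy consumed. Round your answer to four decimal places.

10.2491

Δs = (6 − 3.5)/6 = 5/12.
Right endpoints: 47/12, 13/3, 4.75, 31/6, 67/12, 6.
r(47/12) ≈ 3.7081, r(13/3) ≈ 3.8730, r(4.75) ≈ 4.0311, r(31/6) ≈ 4.1833, r(67/12) ≈ 4.3301, r(6) ≈ 4.4721.
Sum = Δs · [r(47/12) + r(13/3) + r(4.75) + ...].
Sum ≈ 10.2491.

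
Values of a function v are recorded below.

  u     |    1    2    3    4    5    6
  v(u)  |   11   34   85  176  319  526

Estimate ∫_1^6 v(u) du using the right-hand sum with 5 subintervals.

Δu = 1.
Sum = 1·[34 + 85 + 176 + 319 + 526] = 1140.

1140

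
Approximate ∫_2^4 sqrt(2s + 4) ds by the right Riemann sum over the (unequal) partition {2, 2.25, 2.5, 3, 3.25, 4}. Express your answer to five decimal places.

Subinterval widths: 0.25, 0.25, 0.5, 0.25, 0.75.
Right endpoints: 2.25, 2.5, 3, 3.25, 4.
f(2.25) ≈ 2.91548, f(2.5) ≈ 3.00000, f(3) ≈ 3.16228, f(3.25) ≈ 3.24037, f(4) ≈ 3.46410.
Sum = Σ Δs_i · f(s_i).
Sum ≈ 6.46818.

6.46818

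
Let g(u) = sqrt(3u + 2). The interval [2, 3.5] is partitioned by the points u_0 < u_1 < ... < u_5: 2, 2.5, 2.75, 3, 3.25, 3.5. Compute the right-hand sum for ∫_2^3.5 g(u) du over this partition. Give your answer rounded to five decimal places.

4.91149

Subinterval widths: 0.5, 0.25, 0.25, 0.25, 0.25.
Right endpoints: 2.5, 2.75, 3, 3.25, 3.5.
g(2.5) ≈ 3.08221, g(2.75) ≈ 3.20156, g(3) ≈ 3.31662, g(3.25) ≈ 3.42783, g(3.5) ≈ 3.53553.
Sum = Σ Δu_i · g(u_i).
Sum ≈ 4.91149.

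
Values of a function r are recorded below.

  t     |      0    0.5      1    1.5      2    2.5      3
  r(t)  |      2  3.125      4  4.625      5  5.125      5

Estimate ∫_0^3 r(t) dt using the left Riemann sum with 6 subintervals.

Δt = 0.5.
Sum = 0.5·[2 + 3.125 + 4 + 4.625 + 5 + 5.125] = 11.9375.

11.9375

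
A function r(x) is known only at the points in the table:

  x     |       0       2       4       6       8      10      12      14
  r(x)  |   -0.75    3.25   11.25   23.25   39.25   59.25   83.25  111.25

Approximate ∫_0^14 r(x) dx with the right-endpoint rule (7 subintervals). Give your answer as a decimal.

Δx = 2.
Sum = 2·[3.25 + 11.25 + 23.25 + 39.25 + 59.25 + 83.25 + 111.25] = 661.5.

661.5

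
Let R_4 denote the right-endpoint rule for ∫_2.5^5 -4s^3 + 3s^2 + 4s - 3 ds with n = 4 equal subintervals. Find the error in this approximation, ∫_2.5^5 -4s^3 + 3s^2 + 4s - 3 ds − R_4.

122.8515625

Exact integral: ∫_2.5^5 f(s) ds = -446.5625.
R_4 = -569.4140625.
Error = -446.5625 − (-569.4140625) = 122.8515625.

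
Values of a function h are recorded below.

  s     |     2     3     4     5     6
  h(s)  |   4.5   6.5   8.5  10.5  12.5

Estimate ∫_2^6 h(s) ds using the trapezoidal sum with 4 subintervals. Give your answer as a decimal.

34

Δs = 1.
T_4 = (1/2)·[4.5 + 2·6.5 + 2·8.5 + 2·10.5 + 12.5] = 34.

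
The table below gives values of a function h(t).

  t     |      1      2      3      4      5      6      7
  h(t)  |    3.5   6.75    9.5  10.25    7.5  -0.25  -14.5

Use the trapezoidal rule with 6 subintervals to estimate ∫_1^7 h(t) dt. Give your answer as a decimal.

Δt = 1.
T_6 = (1/2)·[3.5 + 2·6.75 + 2·9.5 + 2·10.25 + 2·7.5 + 2·(-0.25) + (-14.5)] = 28.25.

28.25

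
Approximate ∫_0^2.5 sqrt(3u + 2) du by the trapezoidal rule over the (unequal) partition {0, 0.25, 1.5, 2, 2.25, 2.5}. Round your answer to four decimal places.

5.8368

Subinterval widths: 0.25, 1.25, 0.5, 0.25, 0.25.
f(0) ≈ 1.4142, f(0.25) ≈ 1.6583, f(1.5) ≈ 2.5495, f(2) ≈ 2.8284, f(2.25) ≈ 2.9580, f(2.5) ≈ 3.0822.
On each subinterval the trapezoid contributes (Δu_i/2)·[f(u_{i-1}) + f(u_i)].
Sum ≈ 5.8368.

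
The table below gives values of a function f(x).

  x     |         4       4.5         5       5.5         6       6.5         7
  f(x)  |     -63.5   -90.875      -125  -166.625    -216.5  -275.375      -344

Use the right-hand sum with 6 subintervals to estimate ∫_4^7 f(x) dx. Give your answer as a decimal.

Δx = 0.5.
Sum = 0.5·[(-90.875) + (-125) + (-166.625) + (-216.5) + (-275.375) + (-344)] = -609.1875.

-609.1875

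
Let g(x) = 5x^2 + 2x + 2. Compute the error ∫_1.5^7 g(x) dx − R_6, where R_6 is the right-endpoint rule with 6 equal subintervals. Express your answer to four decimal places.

-116.0284

Exact integral: ∫_1.5^7 g(x) dx ≈ 623.791667.
R_6 ≈ 739.820023.
Error ≈ 623.791667 − 739.820023 ≈ -116.0284.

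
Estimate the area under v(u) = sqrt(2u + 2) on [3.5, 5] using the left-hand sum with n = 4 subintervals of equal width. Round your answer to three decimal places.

Δu = (5 − 3.5)/4 = 0.375.
Left endpoints: 3.5, 3.875, 4.25, 4.625.
v(3.5) ≈ 3.000, v(3.875) ≈ 3.122, v(4.25) ≈ 3.240, v(4.625) ≈ 3.354.
Sum = Δu · [v(3.5) + v(3.875) + v(4.25) + v(4.625)].
Sum ≈ 4.769.

4.769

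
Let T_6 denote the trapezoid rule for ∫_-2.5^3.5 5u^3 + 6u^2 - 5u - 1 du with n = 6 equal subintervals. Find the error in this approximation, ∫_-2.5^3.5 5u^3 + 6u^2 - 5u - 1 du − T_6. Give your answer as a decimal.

Exact integral: ∫_-2.5^3.5 f(u) du = 234.75.
T_6 = 248.25.
Error = 234.75 − 248.25 = -13.5.

-13.5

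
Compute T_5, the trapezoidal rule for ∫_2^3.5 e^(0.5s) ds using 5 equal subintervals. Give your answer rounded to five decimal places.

6.08402

Δs = (3.5 − 2)/5 = 0.3.
f(2) ≈ 2.71828, f(2.3) ≈ 3.15819, f(2.6) ≈ 3.66930, f(2.9) ≈ 4.26311, f(3.2) ≈ 4.95303, f(3.5) ≈ 5.75460.
T_5 = (Δs/2)·[f(s_0) + 2f(s_1) + ... + 2f(s_{4}) + f(s_5)].
Sum ≈ 6.08402.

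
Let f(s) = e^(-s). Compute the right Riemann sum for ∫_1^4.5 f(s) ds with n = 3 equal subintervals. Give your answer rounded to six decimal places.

Δs = (4.5 − 1)/3 = 7/6.
Right endpoints: 13/6, 10/3, 4.5.
f(13/6) ≈ 0.114559, f(10/3) ≈ 0.035674, f(4.5) ≈ 0.011109.
Sum = Δs · [f(13/6) + f(10/3) + f(4.5)].
Sum ≈ 0.188232.

0.188232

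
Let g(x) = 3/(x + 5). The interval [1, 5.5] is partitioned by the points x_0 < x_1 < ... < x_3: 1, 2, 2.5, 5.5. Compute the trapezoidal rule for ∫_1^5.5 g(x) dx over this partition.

Subinterval widths: 1, 0.5, 3.
g(1) = 0.5, g(2) = 3/7, g(2.5) = 0.4, g(5.5) = 2/7.
On each subinterval the trapezoid contributes (Δx_i/2)·[g(x_{i-1}) + g(x_i)].
Sum = 1.7.

1.7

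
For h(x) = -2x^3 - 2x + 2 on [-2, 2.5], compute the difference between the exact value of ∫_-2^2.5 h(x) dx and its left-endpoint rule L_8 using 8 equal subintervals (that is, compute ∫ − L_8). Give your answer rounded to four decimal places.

Exact integral: ∫_-2^2.5 h(x) dx = -4.78125.
L_8 ≈ 10.683105.
Error ≈ -4.78125 − 10.683105 ≈ -15.4644.

-15.4644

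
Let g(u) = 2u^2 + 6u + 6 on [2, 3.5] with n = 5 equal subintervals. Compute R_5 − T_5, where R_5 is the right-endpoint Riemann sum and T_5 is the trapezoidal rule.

R_5 = 60.87.
T_5 = 57.045.
R_5 − T_5 = 3.825.

3.825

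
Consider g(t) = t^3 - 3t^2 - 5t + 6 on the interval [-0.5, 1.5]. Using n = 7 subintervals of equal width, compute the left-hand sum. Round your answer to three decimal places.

Δt = (1.5 − (-0.5))/7 = 2/7.
Left endpoints: -0.5, -3/14, 1/14, 5/14, 9/14, 13/14, 17/14.
g(-0.5) = 7.625, g(-3/14) = 18999/2744, g(1/14) = 15443/2744, g(5/14) = 10639/2744, g(9/14) = 4971/2744, g(13/14) = -1177/2744, g(17/14) = -7421/2744.
Sum = Δt · [g(-0.5) + g(-3/14) + g(1/14) + ...].
Sum ≈ 6.495.

6.495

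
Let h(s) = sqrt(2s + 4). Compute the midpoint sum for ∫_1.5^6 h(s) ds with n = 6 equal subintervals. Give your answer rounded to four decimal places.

15.1629

Δs = (6 − 1.5)/6 = 0.75.
Midpoints: 1.875, 2.625, 3.375, 4.125, 4.875, 5.625.
h(1.875) ≈ 2.7839, h(2.625) ≈ 3.0414, h(3.375) ≈ 3.2787, h(4.125) ≈ 3.5000, h(4.875) ≈ 3.7081, h(5.625) ≈ 3.9051.
Sum = Δs · [h(1.875) + h(2.625) + h(3.375) + ...].
Sum ≈ 15.1629.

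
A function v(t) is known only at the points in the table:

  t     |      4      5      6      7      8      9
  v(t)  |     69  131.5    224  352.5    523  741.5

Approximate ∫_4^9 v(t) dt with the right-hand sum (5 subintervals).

1972.5

Δt = 1.
Sum = 1·[131.5 + 224 + 352.5 + 523 + 741.5] = 1972.5.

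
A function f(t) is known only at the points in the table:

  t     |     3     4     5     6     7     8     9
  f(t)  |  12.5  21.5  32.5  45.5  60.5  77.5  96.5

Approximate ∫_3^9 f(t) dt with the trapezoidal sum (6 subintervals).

Δt = 1.
T_6 = (1/2)·[12.5 + 2·21.5 + 2·32.5 + 2·45.5 + 2·60.5 + 2·77.5 + 96.5] = 292.

292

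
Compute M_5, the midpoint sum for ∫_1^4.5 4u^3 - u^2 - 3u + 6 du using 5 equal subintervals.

Δu = (4.5 − 1)/5 = 0.7.
Midpoints: 1.35, 2.05, 2.75, 3.45, 4.15.
f(1.35) = 9.969, f(2.05) = 30.108, f(2.75) = 73.375, f(3.45) = 148.002, f(4.15) = 262.221.
Sum = Δu · [f(1.35) + f(2.05) + f(2.75) + f(3.45) + f(4.15)].
Sum = 366.5725.

366.5725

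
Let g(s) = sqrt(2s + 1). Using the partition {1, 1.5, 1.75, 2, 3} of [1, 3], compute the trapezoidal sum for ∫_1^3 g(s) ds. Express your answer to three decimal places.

Subinterval widths: 0.5, 0.25, 0.25, 1.
g(1) ≈ 1.732, g(1.5) ≈ 2.000, g(1.75) ≈ 2.121, g(2) ≈ 2.236, g(3) ≈ 2.646.
On each subinterval the trapezoid contributes (Δs_i/2)·[g(s_{i-1}) + g(s_i)].
Sum ≈ 4.434.

4.434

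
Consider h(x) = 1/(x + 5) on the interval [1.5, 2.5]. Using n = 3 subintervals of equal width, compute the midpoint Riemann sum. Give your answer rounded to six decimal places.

Δx = (2.5 − 1.5)/3 = 1/3.
Midpoints: 5/3, 2, 7/3.
h(5/3) = 0.15, h(2) = 1/7, h(7/3) = 3/22.
Sum = Δx · [h(5/3) + h(2) + h(7/3)].
Sum ≈ 0.143074.

0.143074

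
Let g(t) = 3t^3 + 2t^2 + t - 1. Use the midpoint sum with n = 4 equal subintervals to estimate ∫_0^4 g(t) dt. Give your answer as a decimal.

Δt = (4 − 0)/4 = 1.
Midpoints: 0.5, 1.5, 2.5, 3.5.
g(0.5) = 0.375, g(1.5) = 15.125, g(2.5) = 60.875, g(3.5) = 155.625.
Sum = Δt · [g(0.5) + g(1.5) + g(2.5) + g(3.5)].
Sum = 232.

232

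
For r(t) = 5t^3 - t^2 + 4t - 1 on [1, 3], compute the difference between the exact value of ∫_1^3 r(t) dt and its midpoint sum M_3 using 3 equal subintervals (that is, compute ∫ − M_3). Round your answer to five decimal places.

Exact integral: ∫_1^3 r(t) dt ≈ 105.3333333.
M_3 ≈ 103.1851852.
Error ≈ 105.3333333 − 103.1851852 ≈ 2.14815.

2.14815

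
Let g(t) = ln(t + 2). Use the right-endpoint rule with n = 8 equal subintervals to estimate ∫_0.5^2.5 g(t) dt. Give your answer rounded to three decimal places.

Δt = (2.5 − 0.5)/8 = 0.25.
Right endpoints: 0.75, 1, 1.25, 1.5, 1.75, 2, 2.25, 2.5.
g(0.75) ≈ 1.012, g(1) ≈ 1.099, g(1.25) ≈ 1.179, g(1.5) ≈ 1.253, g(1.75) ≈ 1.322, g(2) ≈ 1.386, g(2.25) ≈ 1.447, g(2.5) ≈ 1.504.
Sum = Δt · [g(0.75) + g(1) + g(1.25) + ...].
Sum ≈ 2.550.

2.550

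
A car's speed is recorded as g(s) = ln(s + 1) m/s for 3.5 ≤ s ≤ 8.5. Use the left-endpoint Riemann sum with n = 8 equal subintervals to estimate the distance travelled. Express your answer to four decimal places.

Δs = (8.5 − 3.5)/8 = 0.625.
Left endpoints: 3.5, 4.125, 4.75, 5.375, 6, 6.625, 7.25, 7.875.
g(3.5) ≈ 1.5041, g(4.125) ≈ 1.6341, g(4.75) ≈ 1.7492, g(5.375) ≈ 1.8524, g(6) ≈ 1.9459, g(6.625) ≈ 2.0314, g(7.25) ≈ 2.1102, g(7.875) ≈ 2.1832.
Sum = Δs · [g(3.5) + g(4.125) + g(4.75) + ...].
Sum ≈ 9.3816.

9.3816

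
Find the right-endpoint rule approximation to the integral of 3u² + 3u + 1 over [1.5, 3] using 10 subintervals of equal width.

37.123125

Δu = (3 − 1.5)/10 = 0.15.
Right endpoints: 1.65, 1.8, 1.95, 2.1, 2.25, 2.4, 2.55, 2.7, 2.85, 3.
f(1.65) = 14.1175, f(1.8) = 16.12, f(1.95) = 18.2575, f(2.1) = 20.53, f(2.25) = 22.9375, f(2.4) = 25.48, f(2.55) = 28.1575, f(2.7) = 30.97, f(2.85) = 33.9175, f(3) = 37.
Sum = Δu · [f(1.65) + f(1.8) + f(1.95) + ...].
Sum = 37.123125.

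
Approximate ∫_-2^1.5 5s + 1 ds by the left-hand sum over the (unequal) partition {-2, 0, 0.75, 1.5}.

-13.6875

Subinterval widths: 2, 0.75, 0.75.
Left endpoints: -2, 0, 0.75.
f(-2) = -9, f(0) = 1, f(0.75) = 4.75.
Sum = Σ Δs_i · f(s_i).
Sum = -13.6875.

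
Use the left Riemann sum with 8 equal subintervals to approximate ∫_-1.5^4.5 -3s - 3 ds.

-38.25

Δs = (4.5 − (-1.5))/8 = 0.75.
Left endpoints: -1.5, -0.75, 0, 0.75, 1.5, 2.25, 3, 3.75.
f(-1.5) = 1.5, f(-0.75) = -0.75, f(0) = -3, f(0.75) = -5.25, f(1.5) = -7.5, f(2.25) = -9.75, f(3) = -12, f(3.75) = -14.25.
Sum = Δs · [f(-1.5) + f(-0.75) + f(0) + ...].
Sum = -38.25.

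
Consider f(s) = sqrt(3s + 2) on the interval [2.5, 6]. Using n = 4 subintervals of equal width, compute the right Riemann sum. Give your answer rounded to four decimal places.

Δs = (6 − 2.5)/4 = 0.875.
Right endpoints: 3.375, 4.25, 5.125, 6.
f(3.375) ≈ 3.4821, f(4.25) ≈ 3.8406, f(5.125) ≈ 4.1683, f(6) ≈ 4.4721.
Sum = Δs · [f(3.375) + f(4.25) + f(5.125) + f(6)].
Sum ≈ 13.9677.

13.9677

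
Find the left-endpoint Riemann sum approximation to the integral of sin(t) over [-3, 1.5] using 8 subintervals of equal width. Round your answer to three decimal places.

-1.353

Δt = (1.5 − (-3))/8 = 0.5625.
Left endpoints: -3, -2.4375, -1.875, -1.3125, -0.75, -0.1875, 0.375, 0.9375.
f(-3) ≈ -0.141, f(-2.4375) ≈ -0.647, f(-1.875) ≈ -0.954, f(-1.3125) ≈ -0.967, f(-0.75) ≈ -0.682, f(-0.1875) ≈ -0.186, f(0.375) ≈ 0.366, f(0.9375) ≈ 0.806.
Sum = Δt · [f(-3) + f(-2.4375) + f(-1.875) + ...].
Sum ≈ -1.353.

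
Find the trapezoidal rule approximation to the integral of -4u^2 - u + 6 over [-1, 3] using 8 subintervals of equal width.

Δu = (3 − (-1))/8 = 0.5.
f(-1) = 3, f(-0.5) = 5.5, f(0) = 6, f(0.5) = 4.5, f(1) = 1, f(1.5) = -4.5, f(2) = -12, f(2.5) = -21.5, f(3) = -33.
T_8 = (Δu/2)·[f(u_0) + 2f(u_1) + ... + 2f(u_{7}) + f(u_8)].
Sum = -18.

-18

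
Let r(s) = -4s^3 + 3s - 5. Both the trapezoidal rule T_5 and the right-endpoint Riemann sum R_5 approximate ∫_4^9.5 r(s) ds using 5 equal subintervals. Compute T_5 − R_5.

1736.35

T_5 = -7895.03.
R_5 = -9631.38.
T_5 − R_5 = 1736.35.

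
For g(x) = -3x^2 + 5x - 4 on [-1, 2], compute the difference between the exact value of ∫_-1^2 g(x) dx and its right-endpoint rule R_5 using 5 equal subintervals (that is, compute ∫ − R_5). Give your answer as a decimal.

-1.26

Exact integral: ∫_-1^2 g(x) dx = -13.5.
R_5 = -12.24.
Error = -13.5 − (-12.24) = -1.26.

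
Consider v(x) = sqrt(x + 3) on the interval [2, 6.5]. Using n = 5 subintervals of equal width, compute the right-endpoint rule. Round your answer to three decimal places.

Δx = (6.5 − 2)/5 = 0.9.
Right endpoints: 2.9, 3.8, 4.7, 5.6, 6.5.
v(2.9) ≈ 2.429, v(3.8) ≈ 2.608, v(4.7) ≈ 2.775, v(5.6) ≈ 2.933, v(6.5) ≈ 3.082.
Sum = Δx · [v(2.9) + v(3.8) + v(4.7) + v(5.6) + v(6.5)].
Sum ≈ 12.444.

12.444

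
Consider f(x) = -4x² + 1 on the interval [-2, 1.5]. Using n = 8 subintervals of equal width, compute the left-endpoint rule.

-13.64453125

Δx = (1.5 − (-2))/8 = 0.4375.
Left endpoints: -2, -1.5625, -1.125, -0.6875, -0.25, 0.1875, 0.625, 1.0625.
f(-2) = -15, f(-1.5625) = -8.765625, f(-1.125) = -4.0625, f(-0.6875) = -0.890625, f(-0.25) = 0.75, f(0.1875) = 0.859375, f(0.625) = -0.5625, f(1.0625) = -3.515625.
Sum = Δx · [f(-2) + f(-1.5625) + f(-1.125) + ...].
Sum = -13.64453125.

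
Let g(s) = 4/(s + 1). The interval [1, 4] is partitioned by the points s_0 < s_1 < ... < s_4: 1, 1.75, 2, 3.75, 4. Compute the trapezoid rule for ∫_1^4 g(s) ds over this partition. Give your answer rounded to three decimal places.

Subinterval widths: 0.75, 0.25, 1.75, 0.25.
g(1) = 2, g(1.75) = 16/11, g(2) = 4/3, g(3.75) = 16/19, g(4) = 0.8.
On each subinterval the trapezoid contributes (Δs_i/2)·[g(s_{i-1}) + g(s_i)].
Sum ≈ 3.753.

3.753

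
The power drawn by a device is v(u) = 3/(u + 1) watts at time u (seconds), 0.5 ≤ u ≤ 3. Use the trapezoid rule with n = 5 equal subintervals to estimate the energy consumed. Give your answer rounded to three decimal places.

2.966

Δu = (3 − 0.5)/5 = 0.5.
v(0.5) = 2, v(1) = 1.5, v(1.5) = 1.2, v(2) = 1, v(2.5) = 6/7, v(3) = 0.75.
T_5 = (Δu/2)·[v(u_0) + 2v(u_1) + ... + 2v(u_{4}) + v(u_5)].
Sum ≈ 2.966.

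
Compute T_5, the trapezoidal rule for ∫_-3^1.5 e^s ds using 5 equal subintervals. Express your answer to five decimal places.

4.72709

Δs = (1.5 − (-3))/5 = 0.9.
f(-3) ≈ 0.04979, f(-2.1) ≈ 0.12246, f(-1.2) ≈ 0.30119, f(-0.3) ≈ 0.74082, f(0.6) ≈ 1.82212, f(1.5) ≈ 4.48169.
T_5 = (Δs/2)·[f(s_0) + 2f(s_1) + ... + 2f(s_{4}) + f(s_5)].
Sum ≈ 4.72709.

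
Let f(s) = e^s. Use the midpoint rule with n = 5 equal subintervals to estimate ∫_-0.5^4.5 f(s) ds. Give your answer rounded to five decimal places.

85.79102

Δs = (4.5 − (-0.5))/5 = 1.
Midpoints: 0, 1, 2, 3, 4.
f(0) ≈ 1.00000, f(1) ≈ 2.71828, f(2) ≈ 7.38906, f(3) ≈ 20.08554, f(4) ≈ 54.59815.
Sum = Δs · [f(0) + f(1) + f(2) + f(3) + f(4)].
Sum ≈ 85.79102.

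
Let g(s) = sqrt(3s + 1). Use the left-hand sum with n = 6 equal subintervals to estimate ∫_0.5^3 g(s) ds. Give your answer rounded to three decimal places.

5.813

Δs = (3 − 0.5)/6 = 5/12.
Left endpoints: 0.5, 11/12, 4/3, 1.75, 13/6, 31/12.
g(0.5) ≈ 1.581, g(11/12) ≈ 1.936, g(4/3) ≈ 2.236, g(1.75) ≈ 2.500, g(13/6) ≈ 2.739, g(31/12) ≈ 2.958.
Sum = Δs · [g(0.5) + g(11/12) + g(4/3) + ...].
Sum ≈ 5.813.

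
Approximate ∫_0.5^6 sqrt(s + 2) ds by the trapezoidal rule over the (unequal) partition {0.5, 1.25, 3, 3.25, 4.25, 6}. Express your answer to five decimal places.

12.42689

Subinterval widths: 0.75, 1.75, 0.25, 1, 1.75.
f(0.5) ≈ 1.58114, f(1.25) ≈ 1.80278, f(3) ≈ 2.23607, f(3.25) ≈ 2.29129, f(4.25) ≈ 2.50000, f(6) ≈ 2.82843.
On each subinterval the trapezoid contributes (Δs_i/2)·[f(s_{i-1}) + f(s_i)].
Sum ≈ 12.42689.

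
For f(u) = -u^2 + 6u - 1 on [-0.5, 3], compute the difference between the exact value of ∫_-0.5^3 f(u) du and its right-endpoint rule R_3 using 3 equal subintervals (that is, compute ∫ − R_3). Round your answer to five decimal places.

Exact integral: ∫_-0.5^3 f(u) du ≈ 13.7083333.
R_3 ≈ 20.0601852.
Error ≈ 13.7083333 − 20.0601852 ≈ -6.35185.

-6.35185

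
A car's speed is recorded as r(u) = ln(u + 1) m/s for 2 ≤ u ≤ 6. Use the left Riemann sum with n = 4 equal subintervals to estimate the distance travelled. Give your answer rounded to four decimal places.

5.8861

Δu = (6 − 2)/4 = 1.
Left endpoints: 2, 3, 4, 5.
r(2) ≈ 1.0986, r(3) ≈ 1.3863, r(4) ≈ 1.6094, r(5) ≈ 1.7918.
Sum = Δu · [r(2) + r(3) + r(4) + r(5)].
Sum ≈ 5.8861.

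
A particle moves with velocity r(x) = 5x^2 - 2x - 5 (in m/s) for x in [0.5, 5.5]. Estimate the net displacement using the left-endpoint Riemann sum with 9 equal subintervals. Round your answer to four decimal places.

184.4805

Δx = (5.5 − 0.5)/9 = 5/9.
Left endpoints: 0.5, 19/18, 29/18, 13/6, 49/18, 59/18, 23/6, 79/18, 89/18.
r(0.5) = -4.75, r(19/18) = -499/324, r(29/18) = 1541/324, r(13/6) = 509/36, r(49/18) = 8621/324, r(59/18) = 13661/324, r(23/6) = 2189/36, r(79/18) = 26741/324, r(89/18) = 34781/324.
Sum = Δx · [r(0.5) + r(19/18) + r(29/18) + ...].
Sum ≈ 184.4805.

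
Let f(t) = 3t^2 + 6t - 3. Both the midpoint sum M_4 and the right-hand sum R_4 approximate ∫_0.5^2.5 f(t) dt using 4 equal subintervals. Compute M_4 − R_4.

M_4 = 27.375.
R_4 = 35.25.
M_4 − R_4 = -7.875.

-7.875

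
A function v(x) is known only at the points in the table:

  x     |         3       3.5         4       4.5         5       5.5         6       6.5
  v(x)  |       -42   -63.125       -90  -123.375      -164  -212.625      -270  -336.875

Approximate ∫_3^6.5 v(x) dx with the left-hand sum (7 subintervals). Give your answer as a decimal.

Δx = 0.5.
Sum = 0.5·[(-42) + (-63.125) + (-90) + (-123.375) + (-164) + (-212.625) + (-270)] = -482.5625.

-482.5625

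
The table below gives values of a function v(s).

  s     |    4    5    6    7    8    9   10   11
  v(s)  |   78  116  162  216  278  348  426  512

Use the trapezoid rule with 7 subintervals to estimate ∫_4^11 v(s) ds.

Δs = 1.
T_7 = (1/2)·[78 + 2·116 + 2·162 + 2·216 + 2·278 + 2·348 + 2·426 + 512] = 1841.

1841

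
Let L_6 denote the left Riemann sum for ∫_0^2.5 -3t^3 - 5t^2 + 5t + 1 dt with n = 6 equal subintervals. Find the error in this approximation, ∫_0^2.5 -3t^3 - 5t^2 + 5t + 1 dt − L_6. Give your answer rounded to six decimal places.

-12.496383

Exact integral: ∫_0^2.5 f(t) dt ≈ -37.21354167.
L_6 ≈ -24.71715856.
Error ≈ -37.21354167 − (-24.71715856) ≈ -12.496383.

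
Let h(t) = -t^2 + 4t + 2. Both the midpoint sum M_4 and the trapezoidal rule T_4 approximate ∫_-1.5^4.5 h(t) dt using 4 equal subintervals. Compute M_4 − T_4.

M_4 = 17.625.
T_4 = 14.25.
M_4 − T_4 = 3.375.

3.375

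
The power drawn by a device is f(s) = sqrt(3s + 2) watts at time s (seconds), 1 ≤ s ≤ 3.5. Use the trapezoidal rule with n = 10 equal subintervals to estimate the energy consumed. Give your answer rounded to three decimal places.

7.335

Δs = (3.5 − 1)/10 = 0.25.
f(1) ≈ 2.236, f(1.25) ≈ 2.398, f(1.5) ≈ 2.550, f(1.75) ≈ 2.693, f(2) ≈ 2.828, f(2.25) ≈ 2.958, f(2.5) ≈ 3.082, f(2.75) ≈ 3.202, f(3) ≈ 3.317, f(3.25) ≈ 3.428, f(3.5) ≈ 3.536.
T_10 = (Δs/2)·[f(s_0) + 2f(s_1) + ... + 2f(s_{9}) + f(s_10)].
Sum ≈ 7.335.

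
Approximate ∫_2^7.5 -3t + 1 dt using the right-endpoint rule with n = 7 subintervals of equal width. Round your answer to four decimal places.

Δt = (7.5 − 2)/7 = 11/14.
Right endpoints: 39/14, 25/7, 61/14, 36/7, 83/14, 47/7, 7.5.
f(39/14) = -103/14, f(25/7) = -68/7, f(61/14) = -169/14, f(36/7) = -101/7, f(83/14) = -235/14, f(47/7) = -134/7, f(7.5) = -21.5.
Sum = Δt · [f(39/14) + f(25/7) + f(61/14) + ...].
Sum ≈ -79.3571.

-79.3571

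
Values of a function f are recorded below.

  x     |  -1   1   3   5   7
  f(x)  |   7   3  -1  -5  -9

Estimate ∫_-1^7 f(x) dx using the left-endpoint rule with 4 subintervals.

8

Δx = 2.
Sum = 2·[7 + 3 + (-1) + (-5)] = 8.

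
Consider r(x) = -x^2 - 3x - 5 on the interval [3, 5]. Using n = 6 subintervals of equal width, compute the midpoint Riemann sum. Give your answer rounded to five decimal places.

-66.64815

Δx = (5 − 3)/6 = 1/3.
Midpoints: 19/6, 3.5, 23/6, 25/6, 4.5, 29/6.
r(19/6) = -883/36, r(3.5) = -27.75, r(23/6) = -1123/36, r(25/6) = -1255/36, r(4.5) = -38.75, r(29/6) = -1543/36.
Sum = Δx · [r(19/6) + r(3.5) + r(23/6) + ...].
Sum ≈ -66.64815.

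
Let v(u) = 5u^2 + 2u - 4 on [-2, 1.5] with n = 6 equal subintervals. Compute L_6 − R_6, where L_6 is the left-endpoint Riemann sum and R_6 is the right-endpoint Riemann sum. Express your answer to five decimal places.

L_6 ≈ 4.7112269.
R_6 ≈ 3.6903935.
L_6 − R_6 ≈ 1.02083.

1.02083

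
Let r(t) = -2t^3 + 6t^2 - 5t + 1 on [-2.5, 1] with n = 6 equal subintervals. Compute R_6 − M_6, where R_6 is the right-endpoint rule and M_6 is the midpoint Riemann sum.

R_6 ≈ 47.000868.
M_6 ≈ 67.864149.
R_6 − M_6 = -20.86328125.

-20.86328125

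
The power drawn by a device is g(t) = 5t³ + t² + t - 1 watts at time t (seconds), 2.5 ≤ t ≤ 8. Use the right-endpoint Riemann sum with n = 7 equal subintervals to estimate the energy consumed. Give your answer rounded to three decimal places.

6305.006

Δt = (8 − 2.5)/7 = 11/14.
Right endpoints: 23/7, 57/14, 34/7, 79/14, 45/7, 101/14, 8.
g(23/7) = 65322/343, g(57/14) = 979879/2744, g(34/7) = 205935/343, g(79/14) = 2565309/2744, g(45/7) = 471662/343, g(101/14) = 5311371/2744, g(8) = 2631.
Sum = Δt · [g(23/7) + g(57/14) + g(34/7) + ...].
Sum ≈ 6305.006.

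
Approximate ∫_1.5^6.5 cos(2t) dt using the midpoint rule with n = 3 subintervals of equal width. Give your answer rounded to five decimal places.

0.23361

Δt = (6.5 − 1.5)/3 = 5/3.
Midpoints: 7/3, 4, 17/3.
f(7/3) ≈ -0.04571, f(4) ≈ -0.14550, f(17/3) ≈ 0.33137.
Sum = Δt · [f(7/3) + f(4) + f(17/3)].
Sum ≈ 0.23361.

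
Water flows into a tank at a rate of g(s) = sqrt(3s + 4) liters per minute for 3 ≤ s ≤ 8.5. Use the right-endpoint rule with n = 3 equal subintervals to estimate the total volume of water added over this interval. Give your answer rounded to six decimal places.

Δs = (8.5 − 3)/3 = 11/6.
Right endpoints: 29/6, 20/3, 8.5.
g(29/6) ≈ 4.301163, g(20/3) ≈ 4.898979, g(8.5) ≈ 5.431390.
Sum = Δs · [g(29/6) + g(20/3) + g(8.5)].
Sum ≈ 26.824476.

26.824476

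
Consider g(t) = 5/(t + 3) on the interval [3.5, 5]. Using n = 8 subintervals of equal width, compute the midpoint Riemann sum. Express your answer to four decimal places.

1.0381

Δt = (5 − 3.5)/8 = 0.1875.
Midpoints: 3.59375, 3.78125, 3.96875, 4.15625, 4.34375, 4.53125, 4.71875, 4.90625.
g(3.59375) = 160/211, g(3.78125) = 160/217, g(3.96875) = 160/223, g(4.15625) = 160/229, g(4.34375) = 32/47, g(4.53125) = 160/241, g(4.71875) = 160/247, g(4.90625) = 160/253.
Sum = Δt · [g(3.59375) + g(3.78125) + g(3.96875) + ...].
Sum ≈ 1.0381.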